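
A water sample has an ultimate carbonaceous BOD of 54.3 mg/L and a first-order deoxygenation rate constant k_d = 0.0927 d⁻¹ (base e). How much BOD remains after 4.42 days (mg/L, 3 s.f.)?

L_t = L₀ e^(−k_d t) = 54.3 × e^(−0.0927×4.42) = 54.3 × 0.6638 = 36.05 mg/L.

L ≈ 36.0 mg/L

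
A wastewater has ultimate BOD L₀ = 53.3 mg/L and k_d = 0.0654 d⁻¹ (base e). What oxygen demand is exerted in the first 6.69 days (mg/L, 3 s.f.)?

y ≈ 18.9 mg/L

y_t = L₀(1 − e^(−k_d t)) = 53.3 × (1 − e^(−0.0654×6.69))
= 53.3 × (1 − 0.6456) = 53.3 × 0.3544 = 18.89 mg/L.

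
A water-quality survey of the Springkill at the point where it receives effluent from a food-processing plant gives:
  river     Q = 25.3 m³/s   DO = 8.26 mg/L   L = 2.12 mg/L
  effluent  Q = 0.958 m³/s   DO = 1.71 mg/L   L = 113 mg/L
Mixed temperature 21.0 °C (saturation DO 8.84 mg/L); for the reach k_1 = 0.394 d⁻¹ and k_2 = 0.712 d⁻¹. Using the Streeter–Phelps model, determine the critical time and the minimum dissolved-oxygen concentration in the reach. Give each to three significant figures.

t_c ≈ 1.50 d; minimum DO ≈ 6.95 mg/L

Mixed DO = (25.3×8.26 + 0.958×1.71)/(25.3+0.958) = 210.6/26.26 = 8.021 mg/L.
Mixed L₀ = (25.3×2.12 + 0.958×113)/(26.26) = 161.9/26.26 = 6.165 mg/L.
Initial deficit D₀ = C_s − DO₀ = 8.84 − 8.021 = 0.8190 mg/L.
t_c = (1/0.3180) ln[(0.712/0.394)(1 − 0.8190×0.3180/(0.394×6.165))] = 3.145 × ln(1.613) = 1.504 d.
D_c = (0.394/0.712) × 6.165 × e^(−0.394×1.504) = 0.5534 × 6.165 × 0.5529 = 1.886 mg/L.
Minimum DO = 8.84 − 1.886 = 6.954 mg/L.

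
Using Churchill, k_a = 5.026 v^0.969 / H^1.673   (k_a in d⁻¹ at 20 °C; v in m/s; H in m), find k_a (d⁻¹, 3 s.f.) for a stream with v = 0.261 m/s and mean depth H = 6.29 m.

k_a ≈ 0.0631 d⁻¹

k_a = 5.026 × 0.261^0.969 / 6.29^1.673 = 5.026 × 0.2721 / 21.68 = 0.06307 d⁻¹.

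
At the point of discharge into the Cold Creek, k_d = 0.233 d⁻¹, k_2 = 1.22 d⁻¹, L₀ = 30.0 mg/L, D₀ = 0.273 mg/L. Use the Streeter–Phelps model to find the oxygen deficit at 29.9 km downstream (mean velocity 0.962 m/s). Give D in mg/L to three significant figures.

Travel time t = x/v = 29.9 km / (0.962 m/s) = 29900 m / 0.962 m/s = 31080 s = 0.3597 d.
k_d L₀/(k_2−k_d) = 0.233×30.0/(1.22−0.233) = 6.990/0.9870 = 7.082 mg/L.
e^(−k_d t) = e^(−0.233×0.3597) = 0.9196; e^(−k_2 t) = e^(−1.22×0.3597) = 0.6448.
D = 7.082 × (0.9196 − 0.6448) + 0.273 × 0.6448 = 1.946 + 0.1760 = 2.122 mg/L.

D ≈ 2.12 mg/L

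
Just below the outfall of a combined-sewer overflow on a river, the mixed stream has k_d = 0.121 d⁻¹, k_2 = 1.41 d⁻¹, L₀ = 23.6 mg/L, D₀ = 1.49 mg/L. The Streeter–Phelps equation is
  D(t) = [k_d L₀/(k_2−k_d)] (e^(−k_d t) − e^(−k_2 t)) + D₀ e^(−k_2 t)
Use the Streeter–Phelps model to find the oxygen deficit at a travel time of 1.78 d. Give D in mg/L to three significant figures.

D ≈ 1.73 mg/L

k_d L₀/(k_2−k_d) = 0.121×23.6/(1.41−0.121) = 2.856/1.289 = 2.215 mg/L.
e^(−k_d t) = e^(−0.121×1.780) = 0.8062; e^(−k_2 t) = e^(−1.41×1.780) = 0.08128.
D = 2.215 × (0.8062 − 0.08128) + 1.49 × 0.08128 = 1.606 + 0.1211 = 1.727 mg/L.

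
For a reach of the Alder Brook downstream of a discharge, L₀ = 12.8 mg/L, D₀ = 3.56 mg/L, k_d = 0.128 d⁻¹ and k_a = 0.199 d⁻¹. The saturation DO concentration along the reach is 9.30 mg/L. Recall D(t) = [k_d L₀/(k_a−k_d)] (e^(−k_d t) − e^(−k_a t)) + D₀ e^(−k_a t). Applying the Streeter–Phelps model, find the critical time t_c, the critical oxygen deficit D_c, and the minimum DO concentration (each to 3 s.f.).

t_c ≈ 3.86 d; D_c ≈ 5.03 mg/L; min DO ≈ 4.27 mg/L

With k_a/k_d = 1.555 and 1 − D₀(k_a−k_d)/(k_d L₀) = 0.8457,
t_c = ln(1.555 × 0.8457) / (0.199 − 0.128) = ln(1.315) / 0.07100 = 0.2737/0.07100 = 3.855 d.
L(t_c) = L₀ e^(−k_d t_c) = 12.8 × 0.6105 = 7.815 mg/L, and at the critical point k_a D_c = k_d L, so D_c = (0.128/0.199) × 7.815 = 5.026 mg/L.
Minimum DO = C_s − D_c = 9.30 − 5.026 = 4.274 mg/L.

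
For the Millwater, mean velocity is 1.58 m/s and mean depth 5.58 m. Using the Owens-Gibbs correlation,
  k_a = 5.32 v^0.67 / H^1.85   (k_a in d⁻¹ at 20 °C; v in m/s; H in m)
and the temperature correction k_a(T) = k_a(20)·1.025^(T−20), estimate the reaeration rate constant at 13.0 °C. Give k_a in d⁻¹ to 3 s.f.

k_a ≈ 0.253 d⁻¹

k_a(20) = 5.32 × 1.58^0.67 / 5.58^1.85 = 5.32 × 1.359 / 24.06 = 0.3004 d⁻¹.
k_a(13.0) = 0.3004 × 1.025^(13.0−20) = 0.3004 × 0.8413 = 0.2527 d⁻¹.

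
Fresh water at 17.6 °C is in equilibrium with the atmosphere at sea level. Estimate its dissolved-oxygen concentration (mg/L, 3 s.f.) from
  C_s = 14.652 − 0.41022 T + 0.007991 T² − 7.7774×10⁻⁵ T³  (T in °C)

C_s ≈ 9.48 mg/L

C_s = 14.652 − 0.41022×17.6 + 0.007991×17.6² − 7.7774×10⁻⁵×17.6³ = 9.483 mg/L.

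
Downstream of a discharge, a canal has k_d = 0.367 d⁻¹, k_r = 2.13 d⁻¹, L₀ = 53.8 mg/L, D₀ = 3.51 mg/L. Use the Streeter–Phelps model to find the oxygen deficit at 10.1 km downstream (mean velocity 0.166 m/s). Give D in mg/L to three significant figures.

D ≈ 6.93 mg/L

Travel time t = x/v = 10.1 km / (0.166 m/s) = 10100 m / 0.166 m/s = 60840 s = 0.7042 d.
k_d L₀/(k_r−k_d) = 0.367×53.8/(2.13−0.367) = 19.74/1.763 = 11.20 mg/L.
e^(−k_d t) = e^(−0.367×0.7042) = 0.7723; e^(−k_r t) = e^(−2.13×0.7042) = 0.2231.
D = 11.20 × (0.7723 − 0.2231) + 3.51 × 0.2231 = 6.150 + 0.7832 = 6.933 mg/L.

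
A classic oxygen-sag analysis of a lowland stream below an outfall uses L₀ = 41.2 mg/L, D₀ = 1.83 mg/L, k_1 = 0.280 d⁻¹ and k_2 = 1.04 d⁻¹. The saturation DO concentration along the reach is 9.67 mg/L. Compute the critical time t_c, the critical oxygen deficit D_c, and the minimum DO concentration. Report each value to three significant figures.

t_c ≈ 1.56 d; D_c ≈ 7.17 mg/L; min DO ≈ 2.50 mg/L

At the critical point dD/dt = 0, so k_1 L₀ e^(−k_1 t) = k_2 D. Substituting D(t) from the Streeter–Phelps equation and solving for t gives
t_c = ln[(k_2/k_1)(1 − D₀(k_2−k_1)/(k_1 L₀))] / (k_2−k_1).
Here k_2−k_1 = 0.7600 d⁻¹ and 1 − D₀(k_2−k_1)/(k_1 L₀) = 1 − 1.83×0.7600/(0.280×41.2) = 0.8794, so
t_c = ln(3.714 × 0.8794) / 0.7600 = 1.184 / 0.7600 = 1.558 d.
L(t_c) = L₀ e^(−k_1 t_c) = 41.2 × 0.6465 = 26.64 mg/L, and at the critical point k_2 D_c = k_1 L, so D_c = (0.280/1.04) × 26.64 = 7.172 mg/L.
Minimum DO = C_s − D_c = 9.67 − 7.172 = 2.498 mg/L.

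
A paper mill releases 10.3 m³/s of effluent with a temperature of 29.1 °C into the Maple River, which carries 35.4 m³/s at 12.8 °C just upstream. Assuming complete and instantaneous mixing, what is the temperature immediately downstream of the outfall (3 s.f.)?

Flow-weighted mixing: C = (Q_r C_r + Q_w C_w)/(Q_r + Q_w)
= (35.4×12.8 + 10.3×29.1)/(35.4 + 10.3) = 752.9/45.70 = 16.47 °C.

16.5 °C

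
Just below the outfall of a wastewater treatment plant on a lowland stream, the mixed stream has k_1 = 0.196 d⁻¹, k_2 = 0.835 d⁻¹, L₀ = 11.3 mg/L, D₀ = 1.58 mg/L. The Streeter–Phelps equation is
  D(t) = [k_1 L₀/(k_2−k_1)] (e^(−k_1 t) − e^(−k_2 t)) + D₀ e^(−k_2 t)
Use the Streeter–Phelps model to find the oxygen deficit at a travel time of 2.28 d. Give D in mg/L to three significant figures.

k_1 L₀/(k_2−k_1) = 0.196×11.3/(0.835−0.196) = 2.215/0.6390 = 3.466 mg/L.
e^(−k_1 t) = e^(−0.196×2.280) = 0.6396; e^(−k_2 t) = e^(−0.835×2.280) = 0.1490.
D = 3.466 × (0.6396 − 0.1490) + 1.58 × 0.1490 = 1.701 + 0.2354 = 1.936 mg/L.

D ≈ 1.94 mg/L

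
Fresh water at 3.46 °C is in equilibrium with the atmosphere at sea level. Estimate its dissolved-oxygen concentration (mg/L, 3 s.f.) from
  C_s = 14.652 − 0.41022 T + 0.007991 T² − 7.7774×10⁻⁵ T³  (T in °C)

C_s = 14.652 − 0.41022×3.46 + 0.007991×3.46² − 7.7774×10⁻⁵×3.46³ = 13.33 mg/L.

C_s ≈ 13.3 mg/L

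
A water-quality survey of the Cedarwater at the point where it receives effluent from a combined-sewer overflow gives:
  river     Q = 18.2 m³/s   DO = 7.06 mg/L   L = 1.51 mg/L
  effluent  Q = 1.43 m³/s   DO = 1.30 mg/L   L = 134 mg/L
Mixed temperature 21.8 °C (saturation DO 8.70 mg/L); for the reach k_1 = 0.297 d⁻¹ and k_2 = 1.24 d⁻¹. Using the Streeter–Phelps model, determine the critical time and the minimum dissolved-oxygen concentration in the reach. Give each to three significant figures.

Mixed DO = (18.2×7.06 + 1.43×1.30)/(18.2+1.43) = 130.4/19.63 = 6.640 mg/L.
Mixed L₀ = (18.2×1.51 + 1.43×134)/(19.63) = 219.1/19.63 = 11.16 mg/L.
Initial deficit D₀ = C_s − DO₀ = 8.70 − 6.640 = 2.060 mg/L.
t_c = (1/0.9430) ln[(1.24/0.297)(1 − 2.060×0.9430/(0.297×11.16))] = 1.060 × ln(1.729) = 0.5806 d.
D_c = (0.297/1.24) × 11.16 × e^(−0.297×0.5806) = 0.2395 × 11.16 × 0.8416 = 2.250 mg/L.
Minimum DO = 8.70 − 2.250 = 6.450 mg/L.

t_c ≈ 0.581 d; minimum DO ≈ 6.45 mg/L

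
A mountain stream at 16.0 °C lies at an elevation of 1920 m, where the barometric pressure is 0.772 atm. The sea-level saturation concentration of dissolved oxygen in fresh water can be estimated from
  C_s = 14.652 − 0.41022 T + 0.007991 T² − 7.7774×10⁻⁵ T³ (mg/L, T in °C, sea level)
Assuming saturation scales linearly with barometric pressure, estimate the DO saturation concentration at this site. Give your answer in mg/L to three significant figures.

C_s ≈ 7.58 mg/L

At sea level: C_s = 14.652 − 0.41022×16.0 + 0.007991×16.0² − 7.7774×10⁻⁵×16.0³ = 9.816 mg/L.
Pressure correction: C_s' = 9.816 × 0.772 = 7.578 mg/L.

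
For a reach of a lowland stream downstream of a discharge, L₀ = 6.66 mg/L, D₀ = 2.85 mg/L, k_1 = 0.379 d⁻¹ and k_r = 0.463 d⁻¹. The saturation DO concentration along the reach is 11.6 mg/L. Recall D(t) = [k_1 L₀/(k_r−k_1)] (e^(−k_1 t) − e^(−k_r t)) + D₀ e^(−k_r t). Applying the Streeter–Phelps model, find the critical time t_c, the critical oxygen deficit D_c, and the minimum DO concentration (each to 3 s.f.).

t_c ≈ 1.20 d; D_c ≈ 3.46 mg/L; min DO ≈ 8.14 mg/L

t_c = [1/(k_r−k_1)] ln[(k_r/k_1)(1 − D₀(k_r−k_1)/(k_1 L₀))]
= [1/(0.463−0.379)] ln[(0.463/0.379)(1 − 2.85×0.08400/(0.379×6.66))]
= (1/0.08400) ln[1.222 × 0.9052] = 11.90 × ln(1.106) = 11.90 × 0.1005 = 1.197 d.
D_c = (k_1/k_r) L₀ e^(−k_1 t_c) = (0.379/0.463) × 6.66 × e^(−0.379×1.197) = 0.8186 × 6.66 × 0.6353 = 3.464 mg/L.
Minimum DO = C_s − D_c = 11.6 − 3.464 = 8.136 mg/L.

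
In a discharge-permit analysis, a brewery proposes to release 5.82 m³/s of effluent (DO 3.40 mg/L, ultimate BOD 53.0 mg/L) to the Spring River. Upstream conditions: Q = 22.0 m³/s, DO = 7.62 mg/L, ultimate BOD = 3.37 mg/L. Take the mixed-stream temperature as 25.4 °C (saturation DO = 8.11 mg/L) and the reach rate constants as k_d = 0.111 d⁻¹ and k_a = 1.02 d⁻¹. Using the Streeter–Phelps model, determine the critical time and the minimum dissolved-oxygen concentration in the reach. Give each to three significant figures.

Mixed DO = (22.0×7.62 + 5.82×3.40)/(22.0+5.82) = 187.4/27.82 = 6.737 mg/L.
Mixed L₀ = (22.0×3.37 + 5.82×53.0)/(27.82) = 382.6/27.82 = 13.75 mg/L.
Initial deficit D₀ = C_s − DO₀ = 8.11 − 6.737 = 1.373 mg/L.
t_c = (1/0.9090) ln[(1.02/0.111)(1 − 1.373×0.9090/(0.111×13.75))] = 1.100 × ln(1.677) = 0.5690 d.
D_c = (0.111/1.02) × 13.75 × e^(−0.111×0.5690) = 0.1088 × 13.75 × 0.9388 = 1.405 mg/L.
Minimum DO = 8.11 − 1.405 = 6.705 mg/L.

t_c ≈ 0.569 d; minimum DO ≈ 6.70 mg/L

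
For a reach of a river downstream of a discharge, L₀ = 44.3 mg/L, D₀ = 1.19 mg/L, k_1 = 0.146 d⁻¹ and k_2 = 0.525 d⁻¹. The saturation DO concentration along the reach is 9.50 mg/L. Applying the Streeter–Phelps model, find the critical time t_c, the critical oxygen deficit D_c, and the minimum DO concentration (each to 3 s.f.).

At the critical point dD/dt = 0, so k_1 L₀ e^(−k_1 t) = k_2 D. Substituting D(t) from the Streeter–Phelps equation and solving for t gives
t_c = ln[(k_2/k_1)(1 − D₀(k_2−k_1)/(k_1 L₀))] / (k_2−k_1).
Here k_2−k_1 = 0.3790 d⁻¹ and 1 − D₀(k_2−k_1)/(k_1 L₀) = 1 − 1.19×0.3790/(0.146×44.3) = 0.9303, so
t_c = ln(3.596 × 0.9303) / 0.3790 = 1.208 / 0.3790 = 3.186 d.
D_c = (k_1/k_2) L₀ e^(−k_1 t_c) = (0.146/0.525) × 44.3 × e^(−0.146×3.186) = 0.2781 × 44.3 × 0.6280 = 7.737 mg/L.
Minimum DO = C_s − D_c = 9.50 − 7.737 = 1.763 mg/L.

t_c ≈ 3.19 d; D_c ≈ 7.74 mg/L; min DO ≈ 1.76 mg/L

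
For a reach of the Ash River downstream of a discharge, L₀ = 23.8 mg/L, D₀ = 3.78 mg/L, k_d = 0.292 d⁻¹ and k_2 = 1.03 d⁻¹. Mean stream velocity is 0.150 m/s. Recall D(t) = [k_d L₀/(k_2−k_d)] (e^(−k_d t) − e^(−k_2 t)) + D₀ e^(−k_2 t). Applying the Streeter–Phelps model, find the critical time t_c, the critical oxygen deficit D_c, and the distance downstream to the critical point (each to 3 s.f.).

t_c ≈ 1.01 d; D_c ≈ 5.02 mg/L; x_c ≈ 13.1 km

At the critical point dD/dt = 0, so k_d L₀ e^(−k_d t) = k_2 D. Substituting D(t) from the Streeter–Phelps equation and solving for t gives
t_c = ln[(k_2/k_d)(1 − D₀(k_2−k_d)/(k_d L₀))] / (k_2−k_d).
Here k_2−k_d = 0.7380 d⁻¹ and 1 − D₀(k_2−k_d)/(k_d L₀) = 1 − 3.78×0.7380/(0.292×23.8) = 0.5986, so
t_c = ln(3.527 × 0.5986) / 0.7380 = 0.7474 / 0.7380 = 1.013 d.
L(t_c) = L₀ e^(−k_d t_c) = 23.8 × 0.7440 = 17.71 mg/L, and at the critical point k_2 D_c = k_d L, so D_c = (0.292/1.03) × 17.71 = 5.020 mg/L.
x_c = v t_c = 0.150 m/s × 1.013 d × 86400 s/d = 13120 m ≈ 13.1 km.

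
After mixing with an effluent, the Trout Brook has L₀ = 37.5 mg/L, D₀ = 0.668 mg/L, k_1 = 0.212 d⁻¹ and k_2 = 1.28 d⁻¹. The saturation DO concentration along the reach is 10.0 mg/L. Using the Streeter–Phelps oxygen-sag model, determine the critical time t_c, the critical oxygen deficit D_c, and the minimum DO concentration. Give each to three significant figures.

t_c ≈ 1.60 d; D_c ≈ 4.43 mg/L; min DO ≈ 5.57 mg/L

At the critical point dD/dt = 0, so k_1 L₀ e^(−k_1 t) = k_2 D. Substituting D(t) from the Streeter–Phelps equation and solving for t gives
t_c = ln[(k_2/k_1)(1 − D₀(k_2−k_1)/(k_1 L₀))] / (k_2−k_1).
Here k_2−k_1 = 1.068 d⁻¹ and 1 − D₀(k_2−k_1)/(k_1 L₀) = 1 − 0.668×1.068/(0.212×37.5) = 0.9103, so
t_c = ln(6.038 × 0.9103) / 1.068 = 1.704 / 1.068 = 1.596 d.
D_c = (k_1/k_2) L₀ e^(−k_1 t_c) = (0.212/1.28) × 37.5 × e^(−0.212×1.596) = 0.1656 × 37.5 × 0.7130 = 4.429 mg/L.
Minimum DO = C_s − D_c = 10.0 − 4.429 = 5.571 mg/L.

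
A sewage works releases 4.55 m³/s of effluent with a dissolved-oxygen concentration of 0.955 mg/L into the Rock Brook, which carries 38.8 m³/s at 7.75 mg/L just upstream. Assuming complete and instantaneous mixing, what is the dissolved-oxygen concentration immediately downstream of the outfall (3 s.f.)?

Flow-weighted mixing: C = (Q_r C_r + Q_w C_w)/(Q_r + Q_w)
= (38.8×7.75 + 4.55×0.955)/(38.8 + 4.55) = 305.0/43.35 = 7.037 mg/L.

7.04 mg/L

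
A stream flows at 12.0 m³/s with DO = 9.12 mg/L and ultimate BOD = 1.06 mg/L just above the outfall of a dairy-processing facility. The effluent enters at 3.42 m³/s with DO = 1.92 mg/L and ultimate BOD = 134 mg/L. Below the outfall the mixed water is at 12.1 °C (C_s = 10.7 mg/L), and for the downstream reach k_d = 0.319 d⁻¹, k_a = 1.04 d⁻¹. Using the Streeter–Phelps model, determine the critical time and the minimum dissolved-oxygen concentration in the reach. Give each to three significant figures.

t_c ≈ 1.27 d; minimum DO ≈ 4.45 mg/L

Mixed DO = (12.0×9.12 + 3.42×1.92)/(12.0+3.42) = 116.0/15.42 = 7.523 mg/L.
Mixed L₀ = (12.0×1.06 + 3.42×134)/(15.42) = 471.0/15.42 = 30.54 mg/L.
Initial deficit D₀ = C_s − DO₀ = 10.7 − 7.523 = 3.177 mg/L.
t_c = (1/0.7210) ln[(1.04/0.319)(1 − 3.177×0.7210/(0.319×30.54))] = 1.387 × ln(2.494) = 1.267 d.
D_c = (0.319/1.04) × 30.54 × e^(−0.319×1.267) = 0.3067 × 30.54 × 0.6674 = 6.253 mg/L.
Minimum DO = 10.7 − 6.253 = 4.447 mg/L.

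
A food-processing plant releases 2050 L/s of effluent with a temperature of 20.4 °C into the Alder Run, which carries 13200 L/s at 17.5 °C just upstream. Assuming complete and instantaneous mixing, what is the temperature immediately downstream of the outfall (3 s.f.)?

17.9 °C

Flow-weighted mixing: C = (Q_r C_r + Q_w C_w)/(Q_r + Q_w)
= (13200×17.5 + 2050×20.4)/(13200 + 2050) = 272800/15250 = 17.89 °C.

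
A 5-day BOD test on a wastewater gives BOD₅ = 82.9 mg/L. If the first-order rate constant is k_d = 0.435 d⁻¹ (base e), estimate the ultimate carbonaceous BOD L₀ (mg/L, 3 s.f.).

BOD₅ = L₀(1 − e^(−5k_d)) ⇒ L₀ = BOD₅ / (1 − e^(−5×0.435))
= 82.9 / (1 − 0.1136) = 82.9 / 0.8864 = 93.53 mg/L.

L₀ ≈ 93.5 mg/L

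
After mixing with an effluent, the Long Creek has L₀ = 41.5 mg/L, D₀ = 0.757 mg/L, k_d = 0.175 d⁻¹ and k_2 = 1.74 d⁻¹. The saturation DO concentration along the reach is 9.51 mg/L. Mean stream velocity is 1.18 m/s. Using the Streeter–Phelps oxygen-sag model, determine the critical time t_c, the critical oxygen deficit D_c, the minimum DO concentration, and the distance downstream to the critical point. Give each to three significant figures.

t_c ≈ 1.35 d; D_c ≈ 3.29 mg/L; min DO ≈ 6.22 mg/L; x_c ≈ 138 km

With k_2/k_d = 9.943 and 1 − D₀(k_2−k_d)/(k_d L₀) = 0.8369,
t_c = ln(9.943 × 0.8369) / (1.74 − 0.175) = ln(8.321) / 1.565 = 2.119/1.565 = 1.354 d.
L(t_c) = L₀ e^(−k_d t_c) = 41.5 × 0.7891 = 32.75 mg/L, and at the critical point k_2 D_c = k_d L, so D_c = (0.175/1.74) × 32.75 = 3.293 mg/L.
Minimum DO = C_s − D_c = 9.51 − 3.293 = 6.217 mg/L.
x_c = v t_c = 1.18 m/s × 1.354 d × 86400 s/d = 138000 m ≈ 138 km.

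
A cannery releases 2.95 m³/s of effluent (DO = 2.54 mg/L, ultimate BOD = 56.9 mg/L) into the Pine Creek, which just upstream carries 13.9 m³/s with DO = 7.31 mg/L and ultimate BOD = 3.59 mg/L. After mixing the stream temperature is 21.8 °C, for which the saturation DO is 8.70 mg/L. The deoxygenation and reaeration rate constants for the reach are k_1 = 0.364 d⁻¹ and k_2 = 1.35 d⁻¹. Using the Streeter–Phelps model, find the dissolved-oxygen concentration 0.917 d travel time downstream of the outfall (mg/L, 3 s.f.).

Mixed DO = (13.9×7.31 + 2.95×2.54)/(13.9+2.95) = 109.1/16.85 = 6.475 mg/L.
Mixed L₀ = (13.9×3.59 + 2.95×56.9)/(16.85) = 217.8/16.85 = 12.92 mg/L.
Initial deficit D₀ = C_s − DO₀ = 8.70 − 6.475 = 2.225 mg/L.
D(0.917) = [0.364×12.92/(1.35−0.364)](e^(−0.364×0.917) − e^(−1.35×0.917)) + 2.225 e^(−1.35×0.917)
= 4.771 × (0.7162 − 0.2900) + 2.225 × 0.2900 = 2.679 mg/L.
DO = 8.70 − 2.679 = 6.021 mg/L.

DO ≈ 6.02 mg/L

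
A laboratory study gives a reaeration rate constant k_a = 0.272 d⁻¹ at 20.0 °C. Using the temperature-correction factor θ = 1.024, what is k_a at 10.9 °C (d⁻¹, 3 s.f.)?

k_a ≈ 0.219 d⁻¹

k_a(T₂) = k_a(T₁) · θ^(T₂−T₁) = 0.272 × 1.024^(10.9−20.0)
= 0.272 × 1.024^-9.10 = 0.272 × 0.8059 = 0.2192 d⁻¹.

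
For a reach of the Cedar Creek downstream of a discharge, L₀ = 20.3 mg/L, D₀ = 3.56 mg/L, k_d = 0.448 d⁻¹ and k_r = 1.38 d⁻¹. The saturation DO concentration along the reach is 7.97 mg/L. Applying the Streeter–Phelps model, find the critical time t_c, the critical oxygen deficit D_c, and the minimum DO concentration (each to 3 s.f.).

With k_r/k_d = 3.080 and 1 − D₀(k_r−k_d)/(k_d L₀) = 0.6352,
t_c = ln(3.080 × 0.6352) / (1.38 − 0.448) = ln(1.957) / 0.9320 = 0.6712/0.9320 = 0.7202 d.
D_c = (k_d/k_r) L₀ e^(−k_d t_c) = (0.448/1.38) × 20.3 × e^(−0.448×0.7202) = 0.3246 × 20.3 × 0.7242 = 4.773 mg/L.
Minimum DO = C_s − D_c = 7.97 − 4.773 = 3.197 mg/L.

t_c ≈ 0.720 d; D_c ≈ 4.77 mg/L; min DO ≈ 3.20 mg/L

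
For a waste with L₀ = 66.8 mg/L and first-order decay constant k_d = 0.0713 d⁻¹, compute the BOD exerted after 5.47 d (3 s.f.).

y_t = L₀(1 − e^(−k_d t)) = 66.8 × (1 − e^(−0.0713×5.47))
= 66.8 × (1 − 0.6770) = 66.8 × 0.3230 = 21.57 mg/L.

y ≈ 21.6 mg/L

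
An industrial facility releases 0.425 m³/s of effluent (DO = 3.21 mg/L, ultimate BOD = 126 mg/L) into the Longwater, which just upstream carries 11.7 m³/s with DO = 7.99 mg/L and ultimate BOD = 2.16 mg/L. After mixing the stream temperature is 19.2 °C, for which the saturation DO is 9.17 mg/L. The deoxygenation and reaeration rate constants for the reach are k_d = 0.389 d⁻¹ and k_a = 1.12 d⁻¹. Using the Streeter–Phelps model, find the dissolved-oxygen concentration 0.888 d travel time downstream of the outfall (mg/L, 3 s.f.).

DO ≈ 7.50 mg/L

Mixed DO = (11.7×7.99 + 0.425×3.21)/(11.7+0.425) = 94.85/12.12 = 7.822 mg/L.
Mixed L₀ = (11.7×2.16 + 0.425×126)/(12.12) = 78.82/12.12 = 6.501 mg/L.
Initial deficit D₀ = C_s − DO₀ = 9.17 − 7.822 = 1.348 mg/L.
D(0.888) = [0.389×6.501/(1.12−0.389)](e^(−0.389×0.888) − e^(−1.12×0.888)) + 1.348 e^(−1.12×0.888)
= 3.459 × (0.7079 − 0.3699) + 1.348 × 0.3699 = 1.668 mg/L.
DO = 9.17 − 1.668 = 7.502 mg/L.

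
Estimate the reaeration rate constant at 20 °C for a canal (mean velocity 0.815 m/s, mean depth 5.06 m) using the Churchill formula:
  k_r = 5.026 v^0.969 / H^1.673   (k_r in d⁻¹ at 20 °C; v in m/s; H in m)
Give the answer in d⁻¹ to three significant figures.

k_r = 5.026 × 0.815^0.969 / 5.06^1.673 = 5.026 × 0.8202 / 15.07 = 0.2736 d⁻¹.

k_r ≈ 0.274 d⁻¹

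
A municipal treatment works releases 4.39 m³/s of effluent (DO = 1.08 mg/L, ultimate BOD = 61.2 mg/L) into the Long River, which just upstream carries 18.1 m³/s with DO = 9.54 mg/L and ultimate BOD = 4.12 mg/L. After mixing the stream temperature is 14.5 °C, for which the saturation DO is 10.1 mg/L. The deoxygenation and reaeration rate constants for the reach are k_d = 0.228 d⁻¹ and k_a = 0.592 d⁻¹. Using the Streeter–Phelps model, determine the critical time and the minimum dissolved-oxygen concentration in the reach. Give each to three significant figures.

t_c ≈ 1.90 d; minimum DO ≈ 6.29 mg/L

Mixed DO = (18.1×9.54 + 4.39×1.08)/(18.1+4.39) = 177.4/22.49 = 7.889 mg/L.
Mixed L₀ = (18.1×4.12 + 4.39×61.2)/(22.49) = 343.2/22.49 = 15.26 mg/L.
Initial deficit D₀ = C_s − DO₀ = 10.1 − 7.889 = 2.211 mg/L.
t_c = (1/0.3640) ln[(0.592/0.228)(1 − 2.211×0.3640/(0.228×15.26))] = 2.747 × ln(1.996) = 1.899 d.
D_c = (0.228/0.592) × 15.26 × e^(−0.228×1.899) = 0.3851 × 15.26 × 0.6486 = 3.813 mg/L.
Minimum DO = 10.1 − 3.813 = 6.287 mg/L.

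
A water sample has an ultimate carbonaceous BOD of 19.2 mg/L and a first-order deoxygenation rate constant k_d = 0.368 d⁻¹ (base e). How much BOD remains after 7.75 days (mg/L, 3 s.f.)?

L ≈ 1.11 mg/L

L_t = L₀ e^(−k_d t) = 19.2 × e^(−0.368×7.75) = 19.2 × 0.05773 = 1.108 mg/L.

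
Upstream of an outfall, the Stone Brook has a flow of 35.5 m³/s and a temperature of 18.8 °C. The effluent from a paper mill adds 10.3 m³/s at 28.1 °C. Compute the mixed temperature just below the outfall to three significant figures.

Flow-weighted mixing: C = (Q_r C_r + Q_w C_w)/(Q_r + Q_w)
= (35.5×18.8 + 10.3×28.1)/(35.5 + 10.3) = 956.8/45.80 = 20.89 °C.

20.9 °C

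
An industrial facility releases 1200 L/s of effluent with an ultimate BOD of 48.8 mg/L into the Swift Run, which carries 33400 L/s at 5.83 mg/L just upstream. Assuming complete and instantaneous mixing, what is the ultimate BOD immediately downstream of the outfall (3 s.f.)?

7.32 mg/L

Flow-weighted mixing: C = (Q_r C_r + Q_w C_w)/(Q_r + Q_w)
= (33400×5.83 + 1200×48.8)/(33400 + 1200) = 253300/34600 = 7.320 mg/L.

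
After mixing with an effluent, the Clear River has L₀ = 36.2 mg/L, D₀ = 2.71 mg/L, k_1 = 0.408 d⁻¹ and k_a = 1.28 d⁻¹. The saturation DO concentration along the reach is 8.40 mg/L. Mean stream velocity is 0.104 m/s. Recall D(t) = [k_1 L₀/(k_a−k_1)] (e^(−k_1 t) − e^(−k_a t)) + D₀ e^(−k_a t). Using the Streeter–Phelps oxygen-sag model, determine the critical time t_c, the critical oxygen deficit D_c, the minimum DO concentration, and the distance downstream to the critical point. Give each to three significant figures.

t_c ≈ 1.11 d; D_c ≈ 7.33 mg/L; min DO ≈ 1.07 mg/L; x_c ≈ 9.99 km

With k_a/k_1 = 3.137 and 1 − D₀(k_a−k_1)/(k_1 L₀) = 0.8400,
t_c = ln(3.137 × 0.8400) / (1.28 − 0.408) = ln(2.635) / 0.8720 = 0.9690/0.8720 = 1.111 d.
L(t_c) = L₀ e^(−k_1 t_c) = 36.2 × 0.6355 = 23.00 mg/L, and at the critical point k_a D_c = k_1 L, so D_c = (0.408/1.28) × 23.00 = 7.333 mg/L.
Minimum DO = C_s − D_c = 8.40 − 7.333 = 1.067 mg/L.
x_c = v t_c = 0.104 m/s × 1.111 d × 86400 s/d = 9985 m ≈ 9.99 km.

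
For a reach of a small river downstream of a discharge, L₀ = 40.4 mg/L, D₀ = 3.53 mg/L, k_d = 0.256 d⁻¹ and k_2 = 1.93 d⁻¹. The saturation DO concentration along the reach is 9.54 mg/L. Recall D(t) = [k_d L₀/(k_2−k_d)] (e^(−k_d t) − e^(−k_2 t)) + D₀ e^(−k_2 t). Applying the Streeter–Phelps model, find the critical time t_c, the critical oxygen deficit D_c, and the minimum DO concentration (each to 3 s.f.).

With k_2/k_d = 7.539 and 1 − D₀(k_2−k_d)/(k_d L₀) = 0.4286,
t_c = ln(7.539 × 0.4286) / (1.93 − 0.256) = ln(3.232) / 1.674 = 1.173/1.674 = 0.7007 d.
L(t_c) = L₀ e^(−k_d t_c) = 40.4 × 0.8358 = 33.77 mg/L, and at the critical point k_2 D_c = k_d L, so D_c = (0.256/1.93) × 33.77 = 4.479 mg/L.
Minimum DO = C_s − D_c = 9.54 − 4.479 = 5.061 mg/L.

t_c ≈ 0.701 d; D_c ≈ 4.48 mg/L; min DO ≈ 5.06 mg/L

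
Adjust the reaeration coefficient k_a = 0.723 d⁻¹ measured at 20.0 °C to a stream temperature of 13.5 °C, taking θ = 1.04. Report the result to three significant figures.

k_a ≈ 0.560 d⁻¹

k_a(T₂) = k_a(T₁) · θ^(T₂−T₁) = 0.723 × 1.04^(13.5−20.0)
= 0.723 × 1.04^-6.50 = 0.723 × 0.7750 = 0.5603 d⁻¹.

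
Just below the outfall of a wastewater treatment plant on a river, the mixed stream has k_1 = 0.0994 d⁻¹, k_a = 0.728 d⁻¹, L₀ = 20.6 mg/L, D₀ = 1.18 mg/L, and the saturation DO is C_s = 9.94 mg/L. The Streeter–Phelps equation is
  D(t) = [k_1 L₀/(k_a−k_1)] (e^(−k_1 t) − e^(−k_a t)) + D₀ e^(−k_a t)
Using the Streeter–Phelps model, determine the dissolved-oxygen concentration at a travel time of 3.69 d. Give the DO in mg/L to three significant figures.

DO ≈ 7.82 mg/L

k_1 L₀/(k_a−k_1) = 0.0994×20.6/(0.728−0.0994) = 2.048/0.6286 = 3.257 mg/L.
e^(−k_1 t) = e^(−0.0994×3.690) = 0.6930; e^(−k_a t) = e^(−0.728×3.690) = 0.06813.
D = 3.257 × (0.6930 − 0.06813) + 1.18 × 0.06813 = 2.035 + 0.08039 = 2.116 mg/L.
DO = C_s − D = 9.94 − 2.116 = 7.824 mg/L.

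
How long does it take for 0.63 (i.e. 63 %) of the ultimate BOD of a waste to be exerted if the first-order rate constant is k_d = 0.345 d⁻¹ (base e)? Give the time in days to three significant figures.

t ≈ 2.88 d

y/L₀ = 1 − e^(−k_d t) = 0.63 ⇒ e^(−k_d t) = 0.370
t = −ln(0.370) / 0.345 = 0.9943 / 0.345 = 2.882 d.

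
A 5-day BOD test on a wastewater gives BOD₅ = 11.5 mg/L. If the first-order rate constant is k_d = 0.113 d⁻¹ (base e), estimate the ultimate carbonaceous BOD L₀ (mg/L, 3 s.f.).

L₀ ≈ 26.6 mg/L

BOD₅ = L₀(1 − e^(−5k_d)) ⇒ L₀ = BOD₅ / (1 − e^(−5×0.113))
= 11.5 / (1 − 0.5684) = 11.5 / 0.4316 = 26.64 mg/L.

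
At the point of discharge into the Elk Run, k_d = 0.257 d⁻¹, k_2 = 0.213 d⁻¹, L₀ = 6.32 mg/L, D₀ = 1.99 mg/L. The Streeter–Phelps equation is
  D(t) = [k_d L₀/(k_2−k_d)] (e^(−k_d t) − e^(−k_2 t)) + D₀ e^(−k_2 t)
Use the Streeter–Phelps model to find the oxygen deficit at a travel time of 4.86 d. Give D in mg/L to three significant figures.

D ≈ 3.23 mg/L

k_d L₀/(k_2−k_d) = 0.257×6.32/(0.213−0.257) = 1.624/-0.04400 = -36.91 mg/L.
e^(−k_d t) = e^(−0.257×4.860) = 0.2868; e^(−k_2 t) = e^(−0.213×4.860) = 0.3552.
D = -36.91 × (0.2868 − 0.3552) + 1.99 × 0.3552 = 2.524 + 0.7068 = 3.231 mg/L.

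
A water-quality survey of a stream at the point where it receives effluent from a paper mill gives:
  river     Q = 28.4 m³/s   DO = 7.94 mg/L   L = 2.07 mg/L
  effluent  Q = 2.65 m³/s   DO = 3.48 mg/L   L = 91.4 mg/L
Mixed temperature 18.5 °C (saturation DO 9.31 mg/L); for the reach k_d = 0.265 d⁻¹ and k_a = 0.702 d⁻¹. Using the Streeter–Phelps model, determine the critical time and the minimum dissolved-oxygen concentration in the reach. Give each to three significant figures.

t_c ≈ 1.42 d; minimum DO ≈ 6.80 mg/L

Mixed DO = (28.4×7.94 + 2.65×3.48)/(28.4+2.65) = 234.7/31.05 = 7.559 mg/L.
Mixed L₀ = (28.4×2.07 + 2.65×91.4)/(31.05) = 301.0/31.05 = 9.694 mg/L.
Initial deficit D₀ = C_s − DO₀ = 9.31 − 7.559 = 1.751 mg/L.
t_c = (1/0.4370) ln[(0.702/0.265)(1 − 1.751×0.4370/(0.265×9.694))] = 2.288 × ln(1.860) = 1.420 d.
D_c = (0.265/0.702) × 9.694 × e^(−0.265×1.420) = 0.3775 × 9.694 × 0.6863 = 2.512 mg/L.
Minimum DO = 9.31 − 2.512 = 6.798 mg/L.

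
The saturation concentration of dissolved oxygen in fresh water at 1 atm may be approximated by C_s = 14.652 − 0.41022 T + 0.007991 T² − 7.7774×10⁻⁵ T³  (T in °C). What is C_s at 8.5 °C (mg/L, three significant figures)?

C_s = 14.652 − 0.41022×8.5 + 0.007991×8.5² − 7.7774×10⁻⁵×8.5³ = 11.69 mg/L.

C_s ≈ 11.7 mg/L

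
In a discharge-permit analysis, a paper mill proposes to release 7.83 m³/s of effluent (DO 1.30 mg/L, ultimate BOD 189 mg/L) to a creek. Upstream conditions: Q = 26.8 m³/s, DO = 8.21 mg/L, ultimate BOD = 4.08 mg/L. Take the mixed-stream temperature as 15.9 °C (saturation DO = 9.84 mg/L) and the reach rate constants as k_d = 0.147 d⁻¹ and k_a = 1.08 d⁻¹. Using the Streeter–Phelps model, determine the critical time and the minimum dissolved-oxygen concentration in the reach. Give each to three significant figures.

t_c ≈ 1.51 d; minimum DO ≈ 4.84 mg/L

Mixed DO = (26.8×8.21 + 7.83×1.30)/(26.8+7.83) = 230.2/34.63 = 6.648 mg/L.
Mixed L₀ = (26.8×4.08 + 7.83×189)/(34.63) = 1589/34.63 = 45.89 mg/L.
Initial deficit D₀ = C_s − DO₀ = 9.84 − 6.648 = 3.192 mg/L.
t_c = (1/0.9330) ln[(1.08/0.147)(1 − 3.192×0.9330/(0.147×45.89))] = 1.072 × ln(4.103) = 1.513 d.
D_c = (0.147/1.08) × 45.89 × e^(−0.147×1.513) = 0.1361 × 45.89 × 0.8006 = 5.001 mg/L.
Minimum DO = 9.84 − 5.001 = 4.839 mg/L.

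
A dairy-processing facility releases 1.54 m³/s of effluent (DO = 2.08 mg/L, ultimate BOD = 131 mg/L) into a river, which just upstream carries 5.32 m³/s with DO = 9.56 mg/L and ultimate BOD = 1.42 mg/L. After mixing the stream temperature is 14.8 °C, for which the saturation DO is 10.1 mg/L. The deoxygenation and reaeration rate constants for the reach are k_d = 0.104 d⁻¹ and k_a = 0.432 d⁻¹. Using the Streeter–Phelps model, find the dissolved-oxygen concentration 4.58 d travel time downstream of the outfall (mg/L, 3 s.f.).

DO ≈ 5.12 mg/L

Mixed DO = (5.32×9.56 + 1.54×2.08)/(5.32+1.54) = 54.06/6.860 = 7.881 mg/L.
Mixed L₀ = (5.32×1.42 + 1.54×131)/(6.860) = 209.3/6.860 = 30.51 mg/L.
Initial deficit D₀ = C_s − DO₀ = 10.1 − 7.881 = 2.219 mg/L.
D(4.58) = [0.104×30.51/(0.432−0.104)](e^(−0.104×4.58) − e^(−0.432×4.58)) + 2.219 e^(−0.432×4.58)
= 9.674 × (0.6211 − 0.1383) + 2.219 × 0.1383 = 4.977 mg/L.
DO = 10.1 − 4.977 = 5.123 mg/L.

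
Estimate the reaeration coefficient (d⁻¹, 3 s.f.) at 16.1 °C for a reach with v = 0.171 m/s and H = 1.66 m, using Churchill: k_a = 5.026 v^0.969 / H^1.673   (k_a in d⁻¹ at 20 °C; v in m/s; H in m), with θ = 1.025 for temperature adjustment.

k_a(20) = 5.026 × 0.171^0.969 / 1.66^1.673 = 5.026 × 0.1806 / 2.335 = 0.3888 d⁻¹.
k_a(16.1) = 0.3888 × 1.025^(16.1−20) = 0.3888 × 0.9082 = 0.3531 d⁻¹.

k_a ≈ 0.353 d⁻¹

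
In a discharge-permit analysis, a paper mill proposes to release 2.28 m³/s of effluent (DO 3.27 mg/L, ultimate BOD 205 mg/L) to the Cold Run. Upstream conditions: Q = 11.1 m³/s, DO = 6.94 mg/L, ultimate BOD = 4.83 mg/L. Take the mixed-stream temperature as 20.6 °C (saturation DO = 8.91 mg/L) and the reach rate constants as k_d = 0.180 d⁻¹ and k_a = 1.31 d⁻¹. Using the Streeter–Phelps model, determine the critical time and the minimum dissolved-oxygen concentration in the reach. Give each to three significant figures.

t_c ≈ 1.28 d; minimum DO ≈ 4.66 mg/L

Mixed DO = (11.1×6.94 + 2.28×3.27)/(11.1+2.28) = 84.49/13.38 = 6.315 mg/L.
Mixed L₀ = (11.1×4.83 + 2.28×205)/(13.38) = 521.0/13.38 = 38.94 mg/L.
Initial deficit D₀ = C_s − DO₀ = 8.91 − 6.315 = 2.595 mg/L.
t_c = (1/1.130) ln[(1.31/0.180)(1 − 2.595×1.130/(0.180×38.94))] = 0.8850 × ln(4.233) = 1.277 d.
D_c = (0.180/1.31) × 38.94 × e^(−0.180×1.277) = 0.1374 × 38.94 × 0.7947 = 4.252 mg/L.
Minimum DO = 8.91 − 4.252 = 4.658 mg/L.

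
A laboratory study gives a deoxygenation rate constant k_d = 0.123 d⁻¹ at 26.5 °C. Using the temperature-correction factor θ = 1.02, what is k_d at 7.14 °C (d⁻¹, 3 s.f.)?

k_d ≈ 0.0838 d⁻¹

k_d(T₂) = k_d(T₁) · θ^(T₂−T₁) = 0.123 × 1.02^(7.14−26.5)
= 0.123 × 1.02^-19.4 = 0.123 × 0.6816 = 0.08383 d⁻¹.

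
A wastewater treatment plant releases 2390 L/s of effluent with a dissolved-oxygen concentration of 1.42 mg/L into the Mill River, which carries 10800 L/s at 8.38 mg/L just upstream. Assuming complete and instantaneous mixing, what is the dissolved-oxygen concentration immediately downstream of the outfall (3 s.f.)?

Flow-weighted mixing: C = (Q_r C_r + Q_w C_w)/(Q_r + Q_w)
= (10800×8.38 + 2390×1.42)/(10800 + 2390) = 93900/13190 = 7.119 mg/L.

7.12 mg/L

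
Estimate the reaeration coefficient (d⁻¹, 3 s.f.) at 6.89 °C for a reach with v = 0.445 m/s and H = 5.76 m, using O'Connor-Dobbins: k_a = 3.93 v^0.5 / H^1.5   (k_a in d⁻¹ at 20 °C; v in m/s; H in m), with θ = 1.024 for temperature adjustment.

k_a(20) = 3.93 × 0.445^0.5 / 5.76^1.5 = 3.93 × 0.6671 / 13.82 = 0.1896 d⁻¹.
k_a(6.89) = 0.1896 × 1.024^(6.89−20) = 0.1896 × 0.7328 = 0.1390 d⁻¹.

k_a ≈ 0.139 d⁻¹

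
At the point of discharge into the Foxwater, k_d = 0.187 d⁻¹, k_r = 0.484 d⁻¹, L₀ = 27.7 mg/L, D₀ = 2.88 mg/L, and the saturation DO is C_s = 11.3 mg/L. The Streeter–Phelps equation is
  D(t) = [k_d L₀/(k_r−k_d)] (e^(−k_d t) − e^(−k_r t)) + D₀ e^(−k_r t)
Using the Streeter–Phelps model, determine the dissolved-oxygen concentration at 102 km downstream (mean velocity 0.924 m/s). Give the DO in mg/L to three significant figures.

DO ≈ 5.41 mg/L

Travel time t = x/v = 102 km / (0.924 m/s) = 102000 m / 0.924 m/s = 110400 s = 1.278 d.
k_d L₀/(k_r−k_d) = 0.187×27.7/(0.484−0.187) = 5.180/0.2970 = 17.44 mg/L.
e^(−k_d t) = e^(−0.187×1.278) = 0.7875; e^(−k_r t) = e^(−0.484×1.278) = 0.5388.
D = 17.44 × (0.7875 − 0.5388) + 2.88 × 0.5388 = 4.337 + 1.552 = 5.889 mg/L.
DO = C_s − D = 11.3 − 5.889 = 5.411 mg/L.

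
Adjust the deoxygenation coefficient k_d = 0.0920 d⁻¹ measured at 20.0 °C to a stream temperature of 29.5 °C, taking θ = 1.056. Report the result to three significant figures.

k_d(T₂) = k_d(T₁) · θ^(T₂−T₁) = 0.0920 × 1.056^(29.5−20.0)
= 0.0920 × 1.056^9.50 = 0.0920 × 1.678 = 0.1544 d⁻¹.

k_d ≈ 0.154 d⁻¹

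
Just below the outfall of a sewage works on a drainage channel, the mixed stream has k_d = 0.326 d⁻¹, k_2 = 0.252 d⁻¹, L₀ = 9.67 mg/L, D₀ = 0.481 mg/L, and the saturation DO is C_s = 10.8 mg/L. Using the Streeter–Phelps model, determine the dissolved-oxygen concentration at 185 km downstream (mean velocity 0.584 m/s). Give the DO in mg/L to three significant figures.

DO ≈ 6.59 mg/L

Travel time t = x/v = 185 km / (0.584 m/s) = 185000 m / 0.584 m/s = 316800 s = 3.666 d.
k_d L₀/(k_2−k_d) = 0.326×9.67/(0.252−0.326) = 3.152/-0.07400 = -42.60 mg/L.
e^(−k_d t) = e^(−0.326×3.666) = 0.3026; e^(−k_2 t) = e^(−0.252×3.666) = 0.3970.
D = -42.60 × (0.3026 − 0.3970) + 0.481 × 0.3970 = 4.018 + 0.1909 = 4.209 mg/L.
DO = C_s − D = 10.8 − 4.209 = 6.591 mg/L.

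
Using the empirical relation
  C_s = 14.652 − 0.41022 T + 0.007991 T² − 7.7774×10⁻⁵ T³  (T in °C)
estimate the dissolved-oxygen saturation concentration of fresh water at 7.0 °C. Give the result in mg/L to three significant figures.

C_s = 14.652 − 0.41022×7.0 + 0.007991×7.0² − 7.7774×10⁻⁵×7.0³ = 12.15 mg/L.

C_s ≈ 12.1 mg/L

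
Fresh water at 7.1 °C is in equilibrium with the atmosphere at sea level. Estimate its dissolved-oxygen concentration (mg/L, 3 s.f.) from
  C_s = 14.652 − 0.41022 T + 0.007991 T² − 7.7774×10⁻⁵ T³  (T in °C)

C_s = 14.652 − 0.41022×7.1 + 0.007991×7.1² − 7.7774×10⁻⁵×7.1³ = 12.11 mg/L.

C_s ≈ 12.1 mg/L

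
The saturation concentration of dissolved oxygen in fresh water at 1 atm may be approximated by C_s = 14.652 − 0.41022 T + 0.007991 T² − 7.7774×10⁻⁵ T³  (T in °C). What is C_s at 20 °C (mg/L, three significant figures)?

C_s = 14.652 − 0.41022×20 + 0.007991×20² − 7.7774×10⁻⁵×20³ = 9.022 mg/L.

C_s ≈ 9.02 mg/L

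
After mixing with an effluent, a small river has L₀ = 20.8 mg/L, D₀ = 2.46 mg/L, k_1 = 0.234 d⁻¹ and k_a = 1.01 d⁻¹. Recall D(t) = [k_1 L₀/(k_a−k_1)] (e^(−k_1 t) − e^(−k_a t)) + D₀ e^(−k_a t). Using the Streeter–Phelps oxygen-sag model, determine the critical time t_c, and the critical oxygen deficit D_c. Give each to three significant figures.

t_c = [1/(k_a−k_1)] ln[(k_a/k_1)(1 − D₀(k_a−k_1)/(k_1 L₀))]
= [1/(1.01−0.234)] ln[(1.01/0.234)(1 − 2.46×0.7760/(0.234×20.8))]
= (1/0.7760) ln[4.316 × 0.6078] = 1.289 × ln(2.623) = 1.289 × 0.9645 = 1.243 d.
L(t_c) = L₀ e^(−k_1 t_c) = 20.8 × 0.7476 = 15.55 mg/L, and at the critical point k_a D_c = k_1 L, so D_c = (0.234/1.01) × 15.55 = 3.603 mg/L.

t_c ≈ 1.24 d; D_c ≈ 3.60 mg/L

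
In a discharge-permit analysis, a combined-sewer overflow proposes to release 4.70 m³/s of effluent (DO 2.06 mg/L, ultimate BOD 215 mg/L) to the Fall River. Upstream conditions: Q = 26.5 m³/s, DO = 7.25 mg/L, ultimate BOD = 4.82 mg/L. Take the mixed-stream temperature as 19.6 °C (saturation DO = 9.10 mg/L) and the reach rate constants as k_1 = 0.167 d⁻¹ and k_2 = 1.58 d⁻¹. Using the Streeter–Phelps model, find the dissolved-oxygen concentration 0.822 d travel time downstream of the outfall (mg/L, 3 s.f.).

DO ≈ 5.80 mg/L

Mixed DO = (26.5×7.25 + 4.70×2.06)/(26.5+4.70) = 201.8/31.20 = 6.468 mg/L.
Mixed L₀ = (26.5×4.82 + 4.70×215)/(31.20) = 1138/31.20 = 36.48 mg/L.
Initial deficit D₀ = C_s − DO₀ = 9.10 − 6.468 = 2.632 mg/L.
D(0.822) = [0.167×36.48/(1.58−0.167)](e^(−0.167×0.822) − e^(−1.58×0.822)) + 2.632 e^(−1.58×0.822)
= 4.312 × (0.8717 − 0.2729) + 2.632 × 0.2729 = 3.300 mg/L.
DO = 9.10 − 3.300 = 5.800 mg/L.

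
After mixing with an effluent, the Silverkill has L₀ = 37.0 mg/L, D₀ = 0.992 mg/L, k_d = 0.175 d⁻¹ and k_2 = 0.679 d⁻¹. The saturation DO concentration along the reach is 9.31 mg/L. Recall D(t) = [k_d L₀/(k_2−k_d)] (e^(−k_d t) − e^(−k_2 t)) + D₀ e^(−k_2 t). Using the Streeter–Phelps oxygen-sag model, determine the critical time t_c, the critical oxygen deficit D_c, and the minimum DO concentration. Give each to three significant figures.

t_c ≈ 2.53 d; D_c ≈ 6.12 mg/L; min DO ≈ 3.19 mg/L

With k_2/k_d = 3.880 and 1 − D₀(k_2−k_d)/(k_d L₀) = 0.9228,
t_c = ln(3.880 × 0.9228) / (0.679 − 0.175) = ln(3.580) / 0.5040 = 1.275/0.5040 = 2.531 d.
D_c = (k_d/k_2) L₀ e^(−k_d t_c) = (0.175/0.679) × 37.0 × e^(−0.175×2.531) = 0.2577 × 37.0 × 0.6422 = 6.124 mg/L.
Minimum DO = C_s − D_c = 9.31 − 6.124 = 3.186 mg/L.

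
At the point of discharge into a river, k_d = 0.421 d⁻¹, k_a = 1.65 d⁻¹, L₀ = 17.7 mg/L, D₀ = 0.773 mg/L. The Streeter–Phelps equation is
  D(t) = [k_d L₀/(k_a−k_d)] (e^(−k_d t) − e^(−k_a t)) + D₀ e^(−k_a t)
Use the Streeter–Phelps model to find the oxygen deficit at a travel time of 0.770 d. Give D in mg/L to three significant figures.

D ≈ 2.90 mg/L

k_d L₀/(k_a−k_d) = 0.421×17.7/(1.65−0.421) = 7.452/1.229 = 6.063 mg/L.
e^(−k_d t) = e^(−0.421×0.7700) = 0.7231; e^(−k_a t) = e^(−1.65×0.7700) = 0.2807.
D = 6.063 × (0.7231 − 0.2807) + 0.773 × 0.2807 = 2.683 + 0.2170 = 2.900 mg/L.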